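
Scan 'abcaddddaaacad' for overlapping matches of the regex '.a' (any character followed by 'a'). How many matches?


Pattern: .a means any character followed by 'a'.
Scanning 'abcaddddaaacad' position-by-position:
  Pos 0: window 'ab' -> no
  Pos 1: window 'bc' -> no
  Pos 2: window 'ca' -> MATCH
  Pos 3: window 'ad' -> no
  Pos 4: window 'dd' -> no
  Pos 5: window 'dd' -> no
  Pos 6: window 'dd' -> no
  Pos 7: window 'da' -> MATCH
  Pos 8: window 'aa' -> MATCH
  Pos 9: window 'aa' -> MATCH
  Pos 10: window 'ac' -> no
  Pos 11: window 'ca' -> MATCH
  Pos 12: window 'ad' -> no
  Pos 13: window 'd' -> no
Total matches: 5

5


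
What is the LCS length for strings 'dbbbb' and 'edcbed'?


DP table for LCS of 'dbbbb' and 'edcbed':
       e  d  c  b  e  d
    0  0  0  0  0  0  0
  d 0  0  1  1  1  1  1
  b 0  0  1  1  2  2  2
  b 0  0  1  1  2  2  2
  b 0  0  1  1  2  2  2
  b 0  0  1  1  2  2  2
LCS: 'db'
LCS length = 2

2


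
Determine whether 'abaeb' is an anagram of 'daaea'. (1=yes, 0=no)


Sort characters of 'abaeb': 'aabbe'
Sort characters of 'daaea': 'aaade'
Sorted forms differ -> they are NOT anagrams
Result: 0

0


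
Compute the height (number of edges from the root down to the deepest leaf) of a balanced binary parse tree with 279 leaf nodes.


In a balanced binary tree with n leaves the deepest leaf is ceil(log2(n)) edges below the root.
log2(279) = 8.1241
ceil(8.1241) = 9
height (edges) = 9

9


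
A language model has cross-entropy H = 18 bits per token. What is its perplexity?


Perplexity formula: PP = 2^H
H = 18
PP = 2^18
PP = 2^18 = 262144

262144


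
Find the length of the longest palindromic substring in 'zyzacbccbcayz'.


Scanning 'zyzacbccbcayz' for palindromic substrings.
Substring at positions 3-10: 'acbccbca'.
Check: reverse('acbccbca') = 'acbccbca' -> palindrome confirmed.
Neighbouring characters ('z' / 'y') break symmetry, so it cannot extend further.
No longer palindromic substring exists; longest length = 8

8


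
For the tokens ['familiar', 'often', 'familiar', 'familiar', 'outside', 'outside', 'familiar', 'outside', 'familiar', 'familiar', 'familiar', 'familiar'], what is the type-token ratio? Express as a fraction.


Tokens: 12
Unique types: ('familiar', 'often', 'outside') = 3
TTR = 3/12
Simplify: divide both by 3 -> 1/4
TTR = 1/4

1/4


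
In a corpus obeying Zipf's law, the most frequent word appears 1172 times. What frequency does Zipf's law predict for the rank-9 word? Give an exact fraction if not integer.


Zipf's law: freq(rank) = f1 / rank
f1 = 1172, rank = 9
freq = 1172 / 9
GCD(1172, 9) = 1
Simplified: 1172/9

1172/9


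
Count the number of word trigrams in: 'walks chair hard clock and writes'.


Word trigrams from [6] words:
  Trigram 1: (walks chair hard)
  Trigram 2: (chair hard clock)
  Trigram 3: (hard clock and)
  Trigram 4: (clock and writes)
Total word trigrams: 6 - 2 = 4

4


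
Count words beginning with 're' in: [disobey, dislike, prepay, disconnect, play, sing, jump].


Checking each word for prefix 're':
  'disobey' -> no (count: 0)
  'dislike' -> no (count: 0)
  'prepay' -> no (count: 0)
  'disconnect' -> no (count: 0)
  'play' -> no (count: 0)
  'sing' -> no (count: 0)
  'jump' -> no (count: 0)
Total with prefix 're': 0

0


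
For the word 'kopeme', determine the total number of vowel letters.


Scanning each character of 'kopeme':
  Position 1: 'k' -> consonant (running count: 0)
  Position 2: 'o' -> vowel (running count: 1)
  Position 3: 'p' -> consonant (running count: 1)
  Position 4: 'e' -> vowel (running count: 2)
  Position 5: 'm' -> consonant (running count: 2)
  Position 6: 'e' -> vowel (running count: 3)
Total vowels: 3

3


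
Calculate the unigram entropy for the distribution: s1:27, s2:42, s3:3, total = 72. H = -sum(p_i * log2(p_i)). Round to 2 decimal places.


Computing entropy H = -sum(p_i * log2(p_i)):
  s1: p = 27/72 = 0.3750, -p*log2(p) = 0.5306
  s2: p = 42/72 = 0.5833, -p*log2(p) = 0.4536
  s3: p = 3/72 = 0.0417, -p*log2(p) = 0.1910
H = sum of terms = 1.1752
Rounded to 2 decimals: 1.18

1.18


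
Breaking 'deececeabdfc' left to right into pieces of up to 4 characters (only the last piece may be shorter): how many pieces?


'deececeabdfc' has 12 characters.
Chunking with max size 4:
  Chunk 1: 'deec' (positions 0-3)
  Chunk 2: 'ecea' (positions 4-7)
  Chunk 3: 'bdfc' (positions 8-11)
Total chunks: ceil(12 / 4) = 3

3


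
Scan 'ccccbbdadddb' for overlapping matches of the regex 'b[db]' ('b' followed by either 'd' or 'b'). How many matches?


Pattern: b[db] means 'b' followed by either 'd' or 'b'.
Scanning 'ccccbbdadddb' position-by-position:
  Pos 0: window 'cc' -> no
  Pos 1: window 'cc' -> no
  Pos 2: window 'cc' -> no
  Pos 3: window 'cb' -> no
  Pos 4: window 'bb' -> MATCH
  Pos 5: window 'bd' -> MATCH
  Pos 6: window 'da' -> no
  Pos 7: window 'ad' -> no
  Pos 8: window 'dd' -> no
  Pos 9: window 'dd' -> no
  Pos 10: window 'db' -> no
  Pos 11: window 'b' -> no
Total matches: 2

2


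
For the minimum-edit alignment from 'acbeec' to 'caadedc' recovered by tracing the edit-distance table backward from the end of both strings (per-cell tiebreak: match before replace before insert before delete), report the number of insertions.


Edit distance = 4. Backtracking from cell (6, 7) with preference match > replace > insert > delete,
then listing the resulting alignment 'acbeec' -> 'caadedc' left to right:
  Step 1: insert 'c' [insertion #1]
  Step 2: keep 'a'
  Step 3: replace c->a
  Step 4: replace b->d
  Step 5: keep 'e'
  Step 6: replace e->d
  Step 7: keep 'c'
Total insertions: 1

1


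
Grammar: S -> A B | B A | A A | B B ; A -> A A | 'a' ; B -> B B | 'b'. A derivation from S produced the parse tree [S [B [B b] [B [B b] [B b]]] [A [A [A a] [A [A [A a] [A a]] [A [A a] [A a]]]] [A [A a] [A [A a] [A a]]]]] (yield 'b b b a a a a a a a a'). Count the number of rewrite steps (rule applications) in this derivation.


Every bracketed nonterminal node [X ...] in the tree is produced by exactly one rule application.
Reading the tree off as a leftmost derivation:
  Step 1: S  =>  B A   (applied S -> B A)
  Step 2: B A  =>  B B A   (applied B -> B B)
  Step 3: B B A  =>  b B A   (applied B -> b)
  Step 4: b B A  =>  b B B A   (applied B -> B B)
  Step 5: b B B A  =>  b b B A   (applied B -> b)
  Step 6: b b B A  =>  b b b A   (applied B -> b)
  Step 7: b b b A  =>  b b b A A   (applied A -> A A)
  Step 8: b b b A A  =>  b b b A A A   (applied A -> A A)
  Step 9: b b b A A A  =>  b b b a A A   (applied A -> a)
  Step 10: b b b a A A  =>  b b b a A A A   (applied A -> A A)
  Step 11: b b b a A A A  =>  b b b a A A A A   (applied A -> A A)
  Step 12: b b b a A A A A  =>  b b b a a A A A   (applied A -> a)
  Step 13: b b b a a A A A  =>  b b b a a a A A   (applied A -> a)
  Step 14: b b b a a a A A  =>  b b b a a a A A A   (applied A -> A A)
  Step 15: b b b a a a A A A  =>  b b b a a a a A A   (applied A -> a)
  Step 16: b b b a a a a A A  =>  b b b a a a a a A   (applied A -> a)
  Step 17: b b b a a a a a A  =>  b b b a a a a a A A   (applied A -> A A)
  Step 18: b b b a a a a a A A  =>  b b b a a a a a a A   (applied A -> a)
  Step 19: b b b a a a a a a A  =>  b b b a a a a a a A A   (applied A -> A A)
  Step 20: b b b a a a a a a A A  =>  b b b a a a a a a a A   (applied A -> a)
  Step 21: b b b a a a a a a a A  =>  b b b a a a a a a a a   (applied A -> a)
Final yield: b b b a a a a a a a a
Total rewrite steps: 21

21


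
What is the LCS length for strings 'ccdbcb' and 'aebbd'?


DP table for LCS of 'ccdbcb' and 'aebbd':
       a  e  b  b  d
    0  0  0  0  0  0
  c 0  0  0  0  0  0
  c 0  0  0  0  0  0
  d 0  0  0  0  0  1
  b 0  0  0  1  1  1
  c 0  0  0  1  1  1
  b 0  0  0  1  2  2
LCS: 'bb'
LCS length = 2

2


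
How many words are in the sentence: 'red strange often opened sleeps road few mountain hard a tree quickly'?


Counting words by splitting on spaces:
  Word 1: 'red'
  Word 2: 'strange'
  Word 3: 'often'
  Word 4: 'opened'
  Word 5: 'sleeps'
  Word 6: 'road'
  Word 7: 'few'
  Word 8: 'mountain'
  Word 9: 'hard'
  Word 10: 'a'
  Word 11: 'tree'
  Word 12: 'quickly'
Total words: 12

12


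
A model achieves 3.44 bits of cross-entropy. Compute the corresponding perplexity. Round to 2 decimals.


Perplexity formula: PP = 2^H
H = 3.44
PP = 2^3.44
Decompose: 2^3.44 = 2^3 * 2^0.44
2^3 = 8, 2^0.44 ~ 1.3566043
PP ~ 8 * 1.3566043 = 10.8528344
Rounded to 2 decimals: 10.85

10.85


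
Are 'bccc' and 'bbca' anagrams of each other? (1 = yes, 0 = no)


Sort characters of 'bccc': 'bccc'
Sort characters of 'bbca': 'abbc'
Sorted forms differ -> they are NOT anagrams
Result: 0

0


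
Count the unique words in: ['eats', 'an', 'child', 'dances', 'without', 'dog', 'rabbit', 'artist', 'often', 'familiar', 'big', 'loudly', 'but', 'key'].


Listing all tokens and tracking unique types:
  Token 1: 'eats' -> NEW (unique so far: 1)
  Token 2: 'an' -> NEW (unique so far: 2)
  Token 3: 'child' -> NEW (unique so far: 3)
  Token 4: 'dances' -> NEW (unique so far: 4)
  Token 5: 'without' -> NEW (unique so far: 5)
  Token 6: 'dog' -> NEW (unique so far: 6)
  Token 7: 'rabbit' -> NEW (unique so far: 7)
  Token 8: 'artist' -> NEW (unique so far: 8)
  Token 9: 'often' -> NEW (unique so far: 9)
  Token 10: 'familiar' -> NEW (unique so far: 10)
  Token 11: 'big' -> NEW (unique so far: 11)
  Token 12: 'loudly' -> NEW (unique so far: 12)
  Token 13: 'but' -> NEW (unique so far: 13)
  Token 14: 'key' -> NEW (unique so far: 14)
Unique types: ('an', 'artist', 'big', 'but', 'child', 'dances', 'dog', 'eats', 'familiar', 'key', 'loudly', 'often', 'rabbit', 'without')
Vocabulary size: 14

14


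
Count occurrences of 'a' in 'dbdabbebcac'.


Scanning 'dbdabbebcac' for 'a':
  Position 3: 'a' -> MATCH (count: 1)
  Position 9: 'a' -> MATCH (count: 2)
Total occurrences of 'a': 2

2


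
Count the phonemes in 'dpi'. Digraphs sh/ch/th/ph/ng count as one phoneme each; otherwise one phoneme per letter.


Parsing 'dpi' greedily, digraphs first:
  'd' -> consonant phoneme (phonemes so far: 1)
  'p' -> consonant phoneme (phonemes so far: 2)
  'i' -> vowel phoneme (phonemes so far: 3)
Total phonemes: 3

3


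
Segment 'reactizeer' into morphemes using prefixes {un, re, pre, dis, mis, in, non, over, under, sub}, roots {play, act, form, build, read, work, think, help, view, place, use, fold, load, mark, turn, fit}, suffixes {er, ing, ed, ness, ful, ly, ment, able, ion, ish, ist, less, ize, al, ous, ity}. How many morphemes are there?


Segmenting 'reactizeer' against the inventory:
  're' -> prefix (morpheme 1)
  'act' -> root (morpheme 2)
  'ize' -> suffix (morpheme 3)
  'er' -> suffix (morpheme 4)
Total morphemes: 4

4


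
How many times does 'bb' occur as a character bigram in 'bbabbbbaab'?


Scanning 'bbabbbbaab' for bigram 'bb':
  Position 0: 'bb' -> MATCH
  Position 1: 'ba' -> no
  Position 2: 'ab' -> no
  Position 3: 'bb' -> MATCH
  Position 4: 'bb' -> MATCH
  Position 5: 'bb' -> MATCH
  Position 6: 'ba' -> no
  Position 7: 'aa' -> no
  Position 8: 'ab' -> no
Total matches: 4

4


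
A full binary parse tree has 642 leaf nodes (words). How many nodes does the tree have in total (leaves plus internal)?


Leaf nodes (terminals): 642
Internal nodes = n - 1 = 642 - 1 = 641
Total = leaves + internal = 642 + 641 = 1283

1283


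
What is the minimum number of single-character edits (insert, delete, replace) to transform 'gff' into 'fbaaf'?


Building DP table for s1='gff' (len 3) and s2='fbaaf' (len 5):
       f  b  a  a  f
    0  1  2  3  4  5
  g 1  1  2  3  4  5
  f 2  1  2  3  4  4
  f 3  2  2  3  4  4
Edit distance = dp[3][5] = 4

4


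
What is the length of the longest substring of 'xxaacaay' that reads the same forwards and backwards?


Scanning 'xxaacaay' for palindromic substrings.
Substring at positions 2-6: 'aacaa'.
Check: reverse('aacaa') = 'aacaa' -> palindrome confirmed.
Neighbouring characters ('x' / 'y') break symmetry, so it cannot extend further.
No longer palindromic substring exists; longest length = 5

5


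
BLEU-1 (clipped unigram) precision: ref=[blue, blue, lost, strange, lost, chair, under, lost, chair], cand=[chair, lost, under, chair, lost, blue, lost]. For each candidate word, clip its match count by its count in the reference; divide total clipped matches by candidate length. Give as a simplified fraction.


Reference word counts: {'blue': 2, 'chair': 2, 'lost': 3, 'strange': 1, 'under': 1}
Checking each candidate word (with clipping):
  'chair' -> in reference (ref count 2, used 1/2) -> match (matches: 1)
  'lost' -> in reference (ref count 3, used 1/3) -> match (matches: 2)
  'under' -> in reference (ref count 1, used 1/1) -> match (matches: 3)
  'chair' -> in reference (ref count 2, used 2/2) -> match (matches: 4)
  'lost' -> in reference (ref count 3, used 2/3) -> match (matches: 5)
  'blue' -> in reference (ref count 2, used 1/2) -> match (matches: 6)
  'lost' -> in reference (ref count 3, used 3/3) -> match (matches: 7)
Clipped matches: 7, Candidate length: 7
Precision = 7/7 = 1

1


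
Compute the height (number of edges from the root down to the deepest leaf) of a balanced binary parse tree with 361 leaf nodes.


In a balanced binary tree with n leaves the deepest leaf is ceil(log2(n)) edges below the root.
log2(361) = 8.4959
ceil(8.4959) = 9
height (edges) = 9

9


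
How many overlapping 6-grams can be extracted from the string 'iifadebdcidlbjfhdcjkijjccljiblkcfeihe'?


String 'iifadebdcidlbjfhdcjkijjccljiblkcfeihe' has length L = 37.
Number of overlapping n-grams = L - n + 1
Substituting: 37 - 6 + 1 = 32

32


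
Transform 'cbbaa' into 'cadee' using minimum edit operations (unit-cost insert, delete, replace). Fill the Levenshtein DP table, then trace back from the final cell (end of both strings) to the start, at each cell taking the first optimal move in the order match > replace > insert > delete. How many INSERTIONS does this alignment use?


Edit distance = 4. Backtracking from cell (5, 5) with preference match > replace > insert > delete,
then listing the resulting alignment 'cbbaa' -> 'cadee' left to right:
  Step 1: keep 'c'
  Step 2: replace b->a
  Step 3: replace b->d
  Step 4: replace a->e
  Step 5: replace a->e
Total insertions: 0

0


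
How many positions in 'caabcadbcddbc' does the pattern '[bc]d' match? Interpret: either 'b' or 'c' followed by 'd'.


Pattern: [bc]d means either 'b' or 'c' followed by 'd'.
Scanning 'caabcadbcddbc' position-by-position:
  Pos 0: window 'ca' -> no
  Pos 1: window 'aa' -> no
  Pos 2: window 'ab' -> no
  Pos 3: window 'bc' -> no
  Pos 4: window 'ca' -> no
  Pos 5: window 'ad' -> no
  Pos 6: window 'db' -> no
  Pos 7: window 'bc' -> no
  Pos 8: window 'cd' -> MATCH
  Pos 9: window 'dd' -> no
  Pos 10: window 'db' -> no
  Pos 11: window 'bc' -> no
  Pos 12: window 'c' -> no
Total matches: 1

1


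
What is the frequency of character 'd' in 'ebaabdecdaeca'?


Scanning 'ebaabdecdaeca' for 'd':
  Position 5: 'd' -> MATCH (count: 1)
  Position 8: 'd' -> MATCH (count: 2)
Total occurrences of 'd': 2

2


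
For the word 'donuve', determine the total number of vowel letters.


Scanning each character of 'donuve':
  Position 1: 'd' -> consonant (running count: 0)
  Position 2: 'o' -> vowel (running count: 1)
  Position 3: 'n' -> consonant (running count: 1)
  Position 4: 'u' -> vowel (running count: 2)
  Position 5: 'v' -> consonant (running count: 2)
  Position 6: 'e' -> vowel (running count: 3)
Total vowels: 3

3


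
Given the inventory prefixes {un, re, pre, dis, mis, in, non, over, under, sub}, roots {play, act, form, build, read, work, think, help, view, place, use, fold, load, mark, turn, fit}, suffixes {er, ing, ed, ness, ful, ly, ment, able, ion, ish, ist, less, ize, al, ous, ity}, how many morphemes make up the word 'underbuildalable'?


Segmenting 'underbuildalable' against the inventory:
  'under' -> prefix (morpheme 1)
  'build' -> root (morpheme 2)
  'al' -> suffix (morpheme 3)
  'able' -> suffix (morpheme 4)
Total morphemes: 4

4


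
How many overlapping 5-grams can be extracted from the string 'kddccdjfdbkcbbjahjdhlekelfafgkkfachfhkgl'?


String 'kddccdjfdbkcbbjahjdhlekelfafgkkfachfhkgl' has length L = 40.
Number of overlapping n-grams = L - n + 1
Substituting: 40 - 5 + 1 = 36

36


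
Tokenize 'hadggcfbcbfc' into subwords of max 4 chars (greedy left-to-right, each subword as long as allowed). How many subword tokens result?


'hadggcfbcbfc' has 12 characters.
Chunking with max size 4:
  Chunk 1: 'hadg' (positions 0-3)
  Chunk 2: 'gcfb' (positions 4-7)
  Chunk 3: 'cbfc' (positions 8-11)
Total chunks: ceil(12 / 4) = 3

3


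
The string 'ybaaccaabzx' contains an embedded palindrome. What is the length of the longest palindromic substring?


Scanning 'ybaaccaabzx' for palindromic substrings.
Substring at positions 1-8: 'baaccaab'.
Check: reverse('baaccaab') = 'baaccaab' -> palindrome confirmed.
Neighbouring characters ('y' / 'z') break symmetry, so it cannot extend further.
No longer palindromic substring exists; longest length = 8

8


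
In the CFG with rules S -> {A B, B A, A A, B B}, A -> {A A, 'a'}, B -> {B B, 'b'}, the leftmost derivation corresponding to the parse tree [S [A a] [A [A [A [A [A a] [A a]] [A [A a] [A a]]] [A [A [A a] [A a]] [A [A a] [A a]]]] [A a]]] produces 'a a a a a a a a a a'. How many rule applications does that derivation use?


Every bracketed nonterminal node [X ...] in the tree is produced by exactly one rule application.
Reading the tree off as a leftmost derivation:
  Step 1: S  =>  A A   (applied S -> A A)
  Step 2: A A  =>  a A   (applied A -> a)
  Step 3: a A  =>  a A A   (applied A -> A A)
  Step 4: a A A  =>  a A A A   (applied A -> A A)
  Step 5: a A A A  =>  a A A A A   (applied A -> A A)
  Step 6: a A A A A  =>  a A A A A A   (applied A -> A A)
  Step 7: a A A A A A  =>  a a A A A A   (applied A -> a)
  Step 8: a a A A A A  =>  a a a A A A   (applied A -> a)
  Step 9: a a a A A A  =>  a a a A A A A   (applied A -> A A)
  Step 10: a a a A A A A  =>  a a a a A A A   (applied A -> a)
  Step 11: a a a a A A A  =>  a a a a a A A   (applied A -> a)
  Step 12: a a a a a A A  =>  a a a a a A A A   (applied A -> A A)
  Step 13: a a a a a A A A  =>  a a a a a A A A A   (applied A -> A A)
  Step 14: a a a a a A A A A  =>  a a a a a a A A A   (applied A -> a)
  Step 15: a a a a a a A A A  =>  a a a a a a a A A   (applied A -> a)
  Step 16: a a a a a a a A A  =>  a a a a a a a A A A   (applied A -> A A)
  Step 17: a a a a a a a A A A  =>  a a a a a a a a A A   (applied A -> a)
  Step 18: a a a a a a a a A A  =>  a a a a a a a a a A   (applied A -> a)
  Step 19: a a a a a a a a a A  =>  a a a a a a a a a a   (applied A -> a)
Final yield: a a a a a a a a a a
Total rewrite steps: 19

19


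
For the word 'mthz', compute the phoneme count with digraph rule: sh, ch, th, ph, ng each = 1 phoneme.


Parsing 'mthz' greedily, digraphs first:
  'm' -> consonant phoneme (phonemes so far: 1)
  'th' -> digraph (1 consonant phoneme) (phonemes so far: 2)
  'z' -> consonant phoneme (phonemes so far: 3)
Total phonemes: 3

3


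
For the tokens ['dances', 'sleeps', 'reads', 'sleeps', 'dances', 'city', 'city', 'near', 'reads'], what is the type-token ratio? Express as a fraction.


Tokens: 9
Unique types: ('city', 'dances', 'near', 'reads', 'sleeps') = 5
TTR = 5/9
Already in lowest terms.

5/9


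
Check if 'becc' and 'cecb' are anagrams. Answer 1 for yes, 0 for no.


Sort characters of 'becc': 'bcce'
Sort characters of 'cecb': 'bcce'
Sorted forms match -> they ARE anagrams
Result: 1

1


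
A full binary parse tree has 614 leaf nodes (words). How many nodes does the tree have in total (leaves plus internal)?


Leaf nodes (terminals): 614
Internal nodes = n - 1 = 614 - 1 = 613
Total = leaves + internal = 614 + 613 = 1227

1227


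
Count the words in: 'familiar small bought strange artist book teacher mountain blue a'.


Counting words by splitting on spaces:
  Word 1: 'familiar'
  Word 2: 'small'
  Word 3: 'bought'
  Word 4: 'strange'
  Word 5: 'artist'
  Word 6: 'book'
  Word 7: 'teacher'
  Word 8: 'mountain'
  Word 9: 'blue'
  Word 10: 'a'
Total words: 10

10


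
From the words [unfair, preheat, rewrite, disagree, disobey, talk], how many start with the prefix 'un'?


Checking each word for prefix 'un':
  'unfair' -> YES, starts with 'un' (count: 1)
  'preheat' -> no (count: 1)
  'rewrite' -> no (count: 1)
  'disagree' -> no (count: 1)
  'disobey' -> no (count: 1)
  'talk' -> no (count: 1)
Total with prefix 'un': 1

1


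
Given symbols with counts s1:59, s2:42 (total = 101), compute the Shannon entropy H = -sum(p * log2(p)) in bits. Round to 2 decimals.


Computing entropy H = -sum(p_i * log2(p_i)):
  s1: p = 59/101 = 0.5842, -p*log2(p) = 0.4531
  s2: p = 42/101 = 0.4158, -p*log2(p) = 0.5264
H = sum of terms = 0.9795
Rounded to 2 decimals: 0.98

0.98


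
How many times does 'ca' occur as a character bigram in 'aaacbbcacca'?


Scanning 'aaacbbcacca' for bigram 'ca':
  Position 0: 'aa' -> no
  Position 1: 'aa' -> no
  Position 2: 'ac' -> no
  Position 3: 'cb' -> no
  Position 4: 'bb' -> no
  Position 5: 'bc' -> no
  Position 6: 'ca' -> MATCH
  Position 7: 'ac' -> no
  Position 8: 'cc' -> no
  Position 9: 'ca' -> MATCH
Total matches: 2

2


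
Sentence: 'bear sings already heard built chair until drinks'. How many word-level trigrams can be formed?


Word trigrams from [8] words:
  Trigram 1: (bear sings already)
  Trigram 2: (sings already heard)
  Trigram 3: (already heard built)
  Trigram 4: (heard built chair)
  Trigram 5: (built chair until)
  Trigram 6: (chair until drinks)
Total word trigrams: 8 - 2 = 6

6


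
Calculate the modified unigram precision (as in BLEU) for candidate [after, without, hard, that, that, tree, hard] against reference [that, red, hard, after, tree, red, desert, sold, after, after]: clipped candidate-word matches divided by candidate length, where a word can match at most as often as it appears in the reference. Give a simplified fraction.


Reference word counts: {'after': 3, 'desert': 1, 'hard': 1, 'red': 2, 'sold': 1, 'that': 1, 'tree': 1}
Checking each candidate word (with clipping):
  'after' -> in reference (ref count 3, used 1/3) -> match (matches: 1)
  'without' -> not in reference -> no match (matches: 1)
  'hard' -> in reference (ref count 1, used 1/1) -> match (matches: 2)
  'that' -> in reference (ref count 1, used 1/1) -> match (matches: 3)
  'that' -> ref count 1 already used up (1/1) -> clipped, no match (matches: 3)
  'tree' -> in reference (ref count 1, used 1/1) -> match (matches: 4)
  'hard' -> ref count 1 already used up (1/1) -> clipped, no match (matches: 4)
Clipped matches: 4, Candidate length: 7
Precision = 4/7

4/7


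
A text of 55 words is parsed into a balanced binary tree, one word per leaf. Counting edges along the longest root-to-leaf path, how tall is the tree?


In a balanced binary tree with n leaves the deepest leaf is ceil(log2(n)) edges below the root.
log2(55) = 5.7814
ceil(5.7814) = 6
height (edges) = 6

6


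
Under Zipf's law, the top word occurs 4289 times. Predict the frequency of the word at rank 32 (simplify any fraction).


Zipf's law: freq(rank) = f1 / rank
f1 = 4289, rank = 32
freq = 4289 / 32
GCD(4289, 32) = 1
Simplified: 4289/32

4289/32


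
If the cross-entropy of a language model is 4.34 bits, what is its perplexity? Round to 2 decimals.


Perplexity formula: PP = 2^H
H = 4.34
PP = 2^4.34
Decompose: 2^4.34 = 2^4 * 2^0.34
2^4 = 16, 2^0.34 ~ 1.2657566
PP ~ 16 * 1.2657566 = 20.2521056
Rounded to 2 decimals: 20.25

20.25


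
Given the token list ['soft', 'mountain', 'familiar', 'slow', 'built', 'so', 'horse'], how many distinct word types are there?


Listing all tokens and tracking unique types:
  Token 1: 'soft' -> NEW (unique so far: 1)
  Token 2: 'mountain' -> NEW (unique so far: 2)
  Token 3: 'familiar' -> NEW (unique so far: 3)
  Token 4: 'slow' -> NEW (unique so far: 4)
  Token 5: 'built' -> NEW (unique so far: 5)
  Token 6: 'so' -> NEW (unique so far: 6)
  Token 7: 'horse' -> NEW (unique so far: 7)
Unique types: ('built', 'familiar', 'horse', 'mountain', 'slow', 'so', 'soft')
Vocabulary size: 7

7


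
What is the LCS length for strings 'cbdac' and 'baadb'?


DP table for LCS of 'cbdac' and 'baadb':
       b  a  a  d  b
    0  0  0  0  0  0
  c 0  0  0  0  0  0
  b 0  1  1  1  1  1
  d 0  1  1  1  2  2
  a 0  1  2  2  2  2
  c 0  1  2  2  2  2
LCS: 'bd'
LCS length = 2

2


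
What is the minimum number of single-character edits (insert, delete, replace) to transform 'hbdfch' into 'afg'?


Building DP table for s1='hbdfch' (len 6) and s2='afg' (len 3):
       a  f  g
    0  1  2  3
  h 1  1  2  3
  b 2  2  2  3
  d 3  3  3  3
  f 4  4  3  4
  c 5  5  4  4
  h 6  6  5  5
Edit distance = dp[6][3] = 5

5


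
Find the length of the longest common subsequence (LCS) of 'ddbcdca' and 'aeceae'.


DP table for LCS of 'ddbcdca' and 'aeceae':
       a  e  c  e  a  e
    0  0  0  0  0  0  0
  d 0  0  0  0  0  0  0
  d 0  0  0  0  0  0  0
  b 0  0  0  0  0  0  0
  c 0  0  0  1  1  1  1
  d 0  0  0  1  1  1  1
  c 0  0  0  1  1  1  1
  a 0  1  1  1  1  2  2
LCS: 'ca'
LCS length = 2

2


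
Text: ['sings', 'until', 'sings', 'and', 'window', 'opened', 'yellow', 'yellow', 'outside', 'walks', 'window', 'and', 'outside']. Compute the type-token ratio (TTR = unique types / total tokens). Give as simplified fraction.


Tokens: 13
Unique types: ('and', 'opened', 'outside', 'sings', 'until', 'walks', 'window', 'yellow') = 8
TTR = 8/13
Already in lowest terms.

8/13


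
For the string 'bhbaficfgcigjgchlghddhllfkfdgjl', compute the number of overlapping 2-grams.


String 'bhbaficfgcigjgchlghddhllfkfdgjl' has length L = 31.
Number of overlapping n-grams = L - n + 1
Substituting: 31 - 2 + 1 = 30

30


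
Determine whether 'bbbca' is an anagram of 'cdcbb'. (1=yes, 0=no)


Sort characters of 'bbbca': 'abbbc'
Sort characters of 'cdcbb': 'bbccd'
Sorted forms differ -> they are NOT anagrams
Result: 0

0


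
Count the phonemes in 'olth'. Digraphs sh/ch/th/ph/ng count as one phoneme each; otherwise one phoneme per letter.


Parsing 'olth' greedily, digraphs first:
  'o' -> vowel phoneme (phonemes so far: 1)
  'l' -> consonant phoneme (phonemes so far: 2)
  'th' -> digraph (1 consonant phoneme) (phonemes so far: 3)
Total phonemes: 3

3


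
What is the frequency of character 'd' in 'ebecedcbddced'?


Scanning 'ebecedcbddced' for 'd':
  Position 5: 'd' -> MATCH (count: 1)
  Position 8: 'd' -> MATCH (count: 2)
  Position 9: 'd' -> MATCH (count: 3)
  Position 12: 'd' -> MATCH (count: 4)
Total occurrences of 'd': 4

4


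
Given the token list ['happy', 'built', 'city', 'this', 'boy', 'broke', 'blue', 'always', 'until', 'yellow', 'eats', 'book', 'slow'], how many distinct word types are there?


Listing all tokens and tracking unique types:
  Token 1: 'happy' -> NEW (unique so far: 1)
  Token 2: 'built' -> NEW (unique so far: 2)
  Token 3: 'city' -> NEW (unique so far: 3)
  Token 4: 'this' -> NEW (unique so far: 4)
  Token 5: 'boy' -> NEW (unique so far: 5)
  Token 6: 'broke' -> NEW (unique so far: 6)
  Token 7: 'blue' -> NEW (unique so far: 7)
  Token 8: 'always' -> NEW (unique so far: 8)
  Token 9: 'until' -> NEW (unique so far: 9)
  Token 10: 'yellow' -> NEW (unique so far: 10)
  Token 11: 'eats' -> NEW (unique so far: 11)
  Token 12: 'book' -> NEW (unique so far: 12)
  Token 13: 'slow' -> NEW (unique so far: 13)
Unique types: ('always', 'blue', 'book', 'boy', 'broke', 'built', 'city', 'eats', 'happy', 'slow', 'this', 'until', 'yellow')
Vocabulary size: 13

13


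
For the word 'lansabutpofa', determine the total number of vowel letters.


Scanning each character of 'lansabutpofa':
  Position 1: 'l' -> consonant (running count: 0)
  Position 2: 'a' -> vowel (running count: 1)
  Position 3: 'n' -> consonant (running count: 1)
  Position 4: 's' -> consonant (running count: 1)
  Position 5: 'a' -> vowel (running count: 2)
  Position 6: 'b' -> consonant (running count: 2)
  Position 7: 'u' -> vowel (running count: 3)
  Position 8: 't' -> consonant (running count: 3)
  Position 9: 'p' -> consonant (running count: 3)
  Position 10: 'o' -> vowel (running count: 4)
  Position 11: 'f' -> consonant (running count: 4)
  Position 12: 'a' -> vowel (running count: 5)
Total vowels: 5

5


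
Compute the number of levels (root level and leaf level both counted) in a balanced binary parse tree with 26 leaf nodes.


In a balanced binary tree with n leaves the deepest leaf is ceil(log2(n)) edges below the root,
so counting node levels inclusive of root and leaves gives ceil(log2(n)) + 1 levels.
log2(26) = 4.7004
ceil(4.7004) = 5
levels = 5 + 1 = 6

6


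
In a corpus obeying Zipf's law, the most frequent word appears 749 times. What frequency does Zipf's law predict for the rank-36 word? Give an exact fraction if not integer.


Zipf's law: freq(rank) = f1 / rank
f1 = 749, rank = 36
freq = 749 / 36
GCD(749, 36) = 1
Simplified: 749/36

749/36


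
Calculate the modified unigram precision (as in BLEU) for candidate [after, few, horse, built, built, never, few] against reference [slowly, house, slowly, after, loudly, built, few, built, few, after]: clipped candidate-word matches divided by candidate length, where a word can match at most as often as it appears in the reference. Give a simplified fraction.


Reference word counts: {'after': 2, 'built': 2, 'few': 2, 'house': 1, 'loudly': 1, 'slowly': 2}
Checking each candidate word (with clipping):
  'after' -> in reference (ref count 2, used 1/2) -> match (matches: 1)
  'few' -> in reference (ref count 2, used 1/2) -> match (matches: 2)
  'horse' -> not in reference -> no match (matches: 2)
  'built' -> in reference (ref count 2, used 1/2) -> match (matches: 3)
  'built' -> in reference (ref count 2, used 2/2) -> match (matches: 4)
  'never' -> not in reference -> no match (matches: 4)
  'few' -> in reference (ref count 2, used 2/2) -> match (matches: 5)
Clipped matches: 5, Candidate length: 7
Precision = 5/7

5/7


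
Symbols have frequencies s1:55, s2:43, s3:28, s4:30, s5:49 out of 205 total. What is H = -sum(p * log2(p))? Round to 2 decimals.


Computing entropy H = -sum(p_i * log2(p_i)):
  s1: p = 55/205 = 0.2683, -p*log2(p) = 0.5093
  s2: p = 43/205 = 0.2098, -p*log2(p) = 0.4726
  s3: p = 28/205 = 0.1366, -p*log2(p) = 0.3923
  s4: p = 30/205 = 0.1463, -p*log2(p) = 0.4057
  s5: p = 49/205 = 0.2390, -p*log2(p) = 0.4935
H = sum of terms = 2.2734
Rounded to 2 decimals: 2.27

2.27


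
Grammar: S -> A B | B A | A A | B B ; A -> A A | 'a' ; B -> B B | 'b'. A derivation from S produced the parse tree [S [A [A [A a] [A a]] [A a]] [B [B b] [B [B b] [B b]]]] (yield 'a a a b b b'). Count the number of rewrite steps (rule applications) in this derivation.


Every bracketed nonterminal node [X ...] in the tree is produced by exactly one rule application.
Reading the tree off as a leftmost derivation:
  Step 1: S  =>  A B   (applied S -> A B)
  Step 2: A B  =>  A A B   (applied A -> A A)
  Step 3: A A B  =>  A A A B   (applied A -> A A)
  Step 4: A A A B  =>  a A A B   (applied A -> a)
  Step 5: a A A B  =>  a a A B   (applied A -> a)
  Step 6: a a A B  =>  a a a B   (applied A -> a)
  Step 7: a a a B  =>  a a a B B   (applied B -> B B)
  Step 8: a a a B B  =>  a a a b B   (applied B -> b)
  Step 9: a a a b B  =>  a a a b B B   (applied B -> B B)
  Step 10: a a a b B B  =>  a a a b b B   (applied B -> b)
  Step 11: a a a b b B  =>  a a a b b b   (applied B -> b)
Final yield: a a a b b b
Total rewrite steps: 11

11


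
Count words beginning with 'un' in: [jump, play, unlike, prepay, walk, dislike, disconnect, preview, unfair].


Checking each word for prefix 'un':
  'jump' -> no (count: 0)
  'play' -> no (count: 0)
  'unlike' -> YES, starts with 'un' (count: 1)
  'prepay' -> no (count: 1)
  'walk' -> no (count: 1)
  'dislike' -> no (count: 1)
  'disconnect' -> no (count: 1)
  'preview' -> no (count: 1)
  'unfair' -> YES, starts with 'un' (count: 2)
Total with prefix 'un': 2

2


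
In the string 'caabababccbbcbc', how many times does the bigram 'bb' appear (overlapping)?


Scanning 'caabababccbbcbc' for bigram 'bb':
  Position 0: 'ca' -> no
  Position 1: 'aa' -> no
  Position 2: 'ab' -> no
  Position 3: 'ba' -> no
  Position 4: 'ab' -> no
  Position 5: 'ba' -> no
  Position 6: 'ab' -> no
  Position 7: 'bc' -> no
  Position 8: 'cc' -> no
  Position 9: 'cb' -> no
  Position 10: 'bb' -> MATCH
  Position 11: 'bc' -> no
  Position 12: 'cb' -> no
  Position 13: 'bc' -> no
Total matches: 1

1


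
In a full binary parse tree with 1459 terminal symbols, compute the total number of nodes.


Leaf nodes (terminals): 1459
Internal nodes = n - 1 = 1459 - 1 = 1458
Total = leaves + internal = 1459 + 1458 = 2917

2917


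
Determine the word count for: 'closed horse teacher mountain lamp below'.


Counting words by splitting on spaces:
  Word 1: 'closed'
  Word 2: 'horse'
  Word 3: 'teacher'
  Word 4: 'mountain'
  Word 5: 'lamp'
  Word 6: 'below'
Total words: 6

6


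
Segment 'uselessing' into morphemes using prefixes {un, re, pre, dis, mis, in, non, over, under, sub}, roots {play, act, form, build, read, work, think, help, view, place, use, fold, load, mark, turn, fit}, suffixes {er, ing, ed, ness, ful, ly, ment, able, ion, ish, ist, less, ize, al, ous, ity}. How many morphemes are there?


Segmenting 'uselessing' against the inventory:
  'use' -> root (morpheme 1)
  'less' -> suffix (morpheme 2)
  'ing' -> suffix (morpheme 3)
Total morphemes: 3

3


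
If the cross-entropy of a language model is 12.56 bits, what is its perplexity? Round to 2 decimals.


Perplexity formula: PP = 2^H
H = 12.56
PP = 2^12.56
Decompose: 2^12.56 = 2^12 * 2^0.56
2^12 = 4096, 2^0.56 ~ 1.4742692
PP ~ 4096 * 1.4742692 = 6038.6066432
Rounded to 2 decimals: 6038.61

6038.61


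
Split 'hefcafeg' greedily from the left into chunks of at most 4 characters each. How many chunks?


'hefcafeg' has 8 characters.
Chunking with max size 4:
  Chunk 1: 'hefc' (positions 0-3)
  Chunk 2: 'afeg' (positions 4-7)
Total chunks: ceil(8 / 4) = 2

2


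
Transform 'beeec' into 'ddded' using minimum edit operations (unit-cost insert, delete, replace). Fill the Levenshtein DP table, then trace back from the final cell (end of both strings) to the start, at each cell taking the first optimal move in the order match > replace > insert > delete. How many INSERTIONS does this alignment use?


Edit distance = 4. Backtracking from cell (5, 5) with preference match > replace > insert > delete,
then listing the resulting alignment 'beeec' -> 'ddded' left to right:
  Step 1: replace b->d
  Step 2: replace e->d
  Step 3: replace e->d
  Step 4: keep 'e'
  Step 5: replace c->d
Total insertions: 0

0


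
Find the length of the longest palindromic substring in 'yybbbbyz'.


Scanning 'yybbbbyz' for palindromic substrings.
Substring at positions 1-6: 'ybbbby'.
Check: reverse('ybbbby') = 'ybbbby' -> palindrome confirmed.
Neighbouring characters ('y' / 'z') break symmetry, so it cannot extend further.
No longer palindromic substring exists; longest length = 6

6


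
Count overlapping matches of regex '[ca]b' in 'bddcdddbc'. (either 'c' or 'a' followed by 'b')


Pattern: [ca]b means either 'c' or 'a' followed by 'b'.
Scanning 'bddcdddbc' position-by-position:
  Pos 0: window 'bd' -> no
  Pos 1: window 'dd' -> no
  Pos 2: window 'dc' -> no
  Pos 3: window 'cd' -> no
  Pos 4: window 'dd' -> no
  Pos 5: window 'dd' -> no
  Pos 6: window 'db' -> no
  Pos 7: window 'bc' -> no
  Pos 8: window 'c' -> no
Total matches: 0

0


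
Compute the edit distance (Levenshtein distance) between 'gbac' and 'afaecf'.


Building DP table for s1='gbac' (len 4) and s2='afaecf' (len 6):
       a  f  a  e  c  f
    0  1  2  3  4  5  6
  g 1  1  2  3  4  5  6
  b 2  2  2  3  4  5  6
  a 3  2  3  2  3  4  5
  c 4  3  3  3  3  3  4
Edit distance = dp[4][6] = 4

4


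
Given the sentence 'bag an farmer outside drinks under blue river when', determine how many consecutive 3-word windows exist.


Word trigrams from [9] words:
  Trigram 1: (bag an farmer)
  Trigram 2: (an farmer outside)
  Trigram 3: (farmer outside drinks)
  Trigram 4: (outside drinks under)
  Trigram 5: (drinks under blue)
  Trigram 6: (under blue river)
  Trigram 7: (blue river when)
Total word trigrams: 9 - 2 = 7

7


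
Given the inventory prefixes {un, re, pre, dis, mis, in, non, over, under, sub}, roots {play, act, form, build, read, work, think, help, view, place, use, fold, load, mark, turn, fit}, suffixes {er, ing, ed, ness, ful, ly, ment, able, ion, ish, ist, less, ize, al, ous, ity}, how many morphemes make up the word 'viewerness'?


Segmenting 'viewerness' against the inventory:
  'view' -> root (morpheme 1)
  'er' -> suffix (morpheme 2)
  'ness' -> suffix (morpheme 3)
Total morphemes: 3

3


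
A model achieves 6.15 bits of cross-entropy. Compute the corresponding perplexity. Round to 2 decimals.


Perplexity formula: PP = 2^H
H = 6.15
PP = 2^6.15
Decompose: 2^6.15 = 2^6 * 2^0.15
2^6 = 64, 2^0.15 ~ 1.1095695
PP ~ 64 * 1.1095695 = 71.0124480
Rounded to 2 decimals: 71.01

71.01


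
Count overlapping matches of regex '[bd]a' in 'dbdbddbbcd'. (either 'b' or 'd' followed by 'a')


Pattern: [bd]a means either 'b' or 'd' followed by 'a'.
Scanning 'dbdbddbbcd' position-by-position:
  Pos 0: window 'db' -> no
  Pos 1: window 'bd' -> no
  Pos 2: window 'db' -> no
  Pos 3: window 'bd' -> no
  Pos 4: window 'dd' -> no
  Pos 5: window 'db' -> no
  Pos 6: window 'bb' -> no
  Pos 7: window 'bc' -> no
  Pos 8: window 'cd' -> no
  Pos 9: window 'd' -> no
Total matches: 0

0


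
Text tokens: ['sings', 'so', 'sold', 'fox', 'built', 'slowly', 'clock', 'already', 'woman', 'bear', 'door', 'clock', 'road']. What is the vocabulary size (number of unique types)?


Listing all tokens and tracking unique types:
  Token 1: 'sings' -> NEW (unique so far: 1)
  Token 2: 'so' -> NEW (unique so far: 2)
  Token 3: 'sold' -> NEW (unique so far: 3)
  Token 4: 'fox' -> NEW (unique so far: 4)
  Token 5: 'built' -> NEW (unique so far: 5)
  Token 6: 'slowly' -> NEW (unique so far: 6)
  Token 7: 'clock' -> NEW (unique so far: 7)
  Token 8: 'already' -> NEW (unique so far: 8)
  Token 9: 'woman' -> NEW (unique so far: 9)
  Token 10: 'bear' -> NEW (unique so far: 10)
  Token 11: 'door' -> NEW (unique so far: 11)
  Token 12: 'clock' -> duplicate (unique so far: 11)
  Token 13: 'road' -> NEW (unique so far: 12)
Unique types: ('already', 'bear', 'built', 'clock', 'door', 'fox', 'road', 'sings', 'slowly', 'so', 'sold', 'woman')
Vocabulary size: 12

12


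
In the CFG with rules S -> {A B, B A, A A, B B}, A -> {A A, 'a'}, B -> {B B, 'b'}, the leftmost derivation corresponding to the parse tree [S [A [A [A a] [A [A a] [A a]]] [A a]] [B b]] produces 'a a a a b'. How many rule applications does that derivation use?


Every bracketed nonterminal node [X ...] in the tree is produced by exactly one rule application.
Reading the tree off as a leftmost derivation:
  Step 1: S  =>  A B   (applied S -> A B)
  Step 2: A B  =>  A A B   (applied A -> A A)
  Step 3: A A B  =>  A A A B   (applied A -> A A)
  Step 4: A A A B  =>  a A A B   (applied A -> a)
  Step 5: a A A B  =>  a A A A B   (applied A -> A A)
  Step 6: a A A A B  =>  a a A A B   (applied A -> a)
  Step 7: a a A A B  =>  a a a A B   (applied A -> a)
  Step 8: a a a A B  =>  a a a a B   (applied A -> a)
  Step 9: a a a a B  =>  a a a a b   (applied B -> b)
Final yield: a a a a b
Total rewrite steps: 9

9


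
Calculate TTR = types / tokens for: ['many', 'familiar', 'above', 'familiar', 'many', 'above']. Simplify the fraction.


Tokens: 6
Unique types: ('above', 'familiar', 'many') = 3
TTR = 3/6
Simplify: divide both by 3 -> 1/2
TTR = 1/2

1/2


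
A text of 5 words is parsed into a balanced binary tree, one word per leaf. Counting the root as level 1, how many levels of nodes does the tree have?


In a balanced binary tree with n leaves the deepest leaf is ceil(log2(n)) edges below the root,
so counting node levels inclusive of root and leaves gives ceil(log2(n)) + 1 levels.
log2(5) = 2.3219
ceil(2.3219) = 3
levels = 3 + 1 = 4

4
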